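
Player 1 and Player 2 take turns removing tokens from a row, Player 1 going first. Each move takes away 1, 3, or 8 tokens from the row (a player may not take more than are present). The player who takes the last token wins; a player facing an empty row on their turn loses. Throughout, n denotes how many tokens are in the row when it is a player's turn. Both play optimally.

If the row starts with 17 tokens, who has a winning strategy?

Player 2 wins.

Classify positions by backward induction: terminal positions (no move available) are L. From any other position, the mover wins iff some move reaches an L.
n=0: no move → L
n=1: W (go to 0, an L position)
n=2: L (sole option 1(W) is W)
n=3: W (go to 2, an L position)
n=4: L (options 3(W), 1(W) are all W)
n=5: W (go to 4, an L position)
n=6: L (options 5(W), 3(W) are all W)
n=7: W (go to 6, an L position)
n=8: W (go to 0, an L position)
n=9: W (go to 6, an L position)
n=10: W (go to 2, an L position)
n=11: L (options 10(W), 8(W), 3(W) are all W)
n=12: W (go to 11, an L position)
n=13: L (options 12(W), 10(W), 5(W) are all W)
n=14: W (go to 13, an L position)
n=15: L (options 14(W), 12(W), 7(W) are all W)
n=16: W (go to 15, an L position)
n=17: L (options 16(W), 14(W), 9(W) are all W)
Every move from 17 reaches a W position, so the mover loses.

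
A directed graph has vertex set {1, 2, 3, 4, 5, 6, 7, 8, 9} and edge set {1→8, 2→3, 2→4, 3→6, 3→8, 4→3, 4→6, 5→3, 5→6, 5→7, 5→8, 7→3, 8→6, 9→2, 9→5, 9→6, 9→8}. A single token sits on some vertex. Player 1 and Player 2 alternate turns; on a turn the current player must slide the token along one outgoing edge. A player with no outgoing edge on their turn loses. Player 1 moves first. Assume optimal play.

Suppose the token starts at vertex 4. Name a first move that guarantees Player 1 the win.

Build the W/L table. Terminal = L. A non-terminal position is W if it has a move to some L; otherwise it is L.
Every edge goes from a vertex to one that appears earlier in the order 6, 8, 3, 4, 2, 7, 5, 9, 1, so processing vertices in that order labels each vertex after all of its successors.
6: no outgoing edge → L
8: →6(L), so W
3: →6(L), so W
4: →6(L), so W
2: →4(W), 3(W) — all W, so L
7: →3(W) only, which is W, so L
5: →7(L), so W
9: →2(L), so W
1: →8(W) only, which is W, so L
From 4, the L positions reachable in one move are: 6.

Move to 6.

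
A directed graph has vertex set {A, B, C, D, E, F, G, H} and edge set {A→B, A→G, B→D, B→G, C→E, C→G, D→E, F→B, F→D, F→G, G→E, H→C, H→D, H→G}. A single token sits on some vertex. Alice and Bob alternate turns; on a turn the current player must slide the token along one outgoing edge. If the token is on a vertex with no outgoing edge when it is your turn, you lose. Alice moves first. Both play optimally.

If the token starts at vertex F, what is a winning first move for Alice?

Move to B.

Use the standard recursion: the mover loses at a terminal position; elsewhere, the mover wins exactly when some move hands the opponent an L position.
Every edge goes from a vertex to one that appears earlier in the order E, G, C, D, B, H, A, F, so processing vertices in that order labels each vertex after all of its successors.
E: no outgoing edge → L
G: →E(L), so W
C: →E(L), so W
D: →E(L), so W
B: →D(W), G(W) — all W, so L
H: →D(W), C(W), G(W) — all W, so L
A: →B(L), so W
F: →B(L), so W
From F, the L positions reachable in one move are: B.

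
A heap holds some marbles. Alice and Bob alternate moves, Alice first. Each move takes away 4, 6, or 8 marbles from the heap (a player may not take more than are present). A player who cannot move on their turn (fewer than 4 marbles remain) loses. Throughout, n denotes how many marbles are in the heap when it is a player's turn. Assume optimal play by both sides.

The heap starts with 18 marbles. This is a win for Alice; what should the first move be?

Positions with no move are L. A position that does have a move is losing for the player to move precisely when every available move leads to a winning position for the opponent. Fill in the labels:
n=0: no move → L
n=1: no move → L
n=2: no move → L
n=3: no move → L
n=4: →0(L), so W
n=5: →1(L), so W
n=6: →2(L), so W
n=7: →3(L), so W
n=8: →2(L), so W
n=9: →3(L), so W
n=10: →2(L), so W
n=11: →3(L), so W
n=12: →8(W), 6(W), 4(W) — all W, so L
n=13: →9(W), 7(W), 5(W) — all W, so L
n=14: →10(W), 8(W), 6(W) — all W, so L
n=15: →11(W), 9(W), 7(W) — all W, so L
n=16: →12(L), so W
n=17: →13(L), so W
n=18: →14(L), so W
From 18, the L positions reachable in one move are: 14, 12. Any move reaching one of these is winning.

Remove 4, leaving 14.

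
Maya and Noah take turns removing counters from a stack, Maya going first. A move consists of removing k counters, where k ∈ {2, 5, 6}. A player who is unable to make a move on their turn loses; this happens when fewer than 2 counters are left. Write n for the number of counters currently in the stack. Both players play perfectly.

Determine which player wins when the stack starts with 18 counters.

Maya wins.

Label each position W (a win for the player to move) or L (a loss). A position with no legal move is L; any other position is W exactly when some move reaches an L, and L when every move reaches a W.
n=0: no move → L
n=1: no move → L
n=2: W (go to 0, an L position)
n=3: W (go to 1, an L position)
n=4: L (sole option 2(W) is W)
n=5: W (go to 0, an L position)
n=6: W (go to 4, an L position)
n=7: W (go to 1, an L position)
n=8: L (options 6(W), 3(W), 2(W) are all W)
n=9: W (go to 4, an L position)
n=10: W (go to 8, an L position)
n=11: L (options 9(W), 6(W), 5(W) are all W)
n=12: L (options 10(W), 7(W), 6(W) are all W)
n=13: W (go to 11, an L position)
n=14: W (go to 12, an L position)
n=15: L (options 13(W), 10(W), 9(W) are all W)
n=16: W (go to 11, an L position)
n=17: W (go to 15, an L position)
n=18: W (go to 12, an L position)
The starting position 18 is W: Maya should remove 6, leaving 12, handing over an L position.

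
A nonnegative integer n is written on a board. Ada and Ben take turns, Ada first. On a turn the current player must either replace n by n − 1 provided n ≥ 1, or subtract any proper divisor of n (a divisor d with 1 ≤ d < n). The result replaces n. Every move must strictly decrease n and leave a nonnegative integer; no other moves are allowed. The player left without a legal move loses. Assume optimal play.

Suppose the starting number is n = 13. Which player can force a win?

Ben wins.

Use the standard recursion: the mover loses at a terminal position; elsewhere, the mover wins exactly when some move hands the opponent an L position.
n=0: no move → L
n=1: reaches L-position 0 → W
n=2: only reaches 1(W), which is W → L
n=3: reaches L-position 2 → W
n=4: reaches L-position 2 → W
n=5: only reaches 4(W), which is W → L
n=6: reaches L-position 5 → W
n=7: only reaches 6(W), which is W → L
n=8: reaches L-position 7 → W
n=9: only reaches 6(W), 8(W), all W → L
n=10: reaches L-position 5 → W
n=11: only reaches 10(W), which is W → L
n=12: reaches L-position 9 → W
n=13: only reaches 12(W), which is W → L
The starting position 13 is L: whatever Ada does, the opponent receives a W position.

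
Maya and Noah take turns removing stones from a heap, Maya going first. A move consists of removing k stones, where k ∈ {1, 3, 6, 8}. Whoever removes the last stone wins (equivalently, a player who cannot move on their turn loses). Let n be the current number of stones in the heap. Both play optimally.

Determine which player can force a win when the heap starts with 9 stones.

Classify positions by backward induction: terminal positions (no move available) are L. From any other position, the mover wins iff some move reaches an L.
n=0: no move → L
n=1: reaches L-position 0 → W
n=2: only reaches 1(W), which is W → L
n=3: reaches L-position 2 → W
n=4: only reaches 3(W), 1(W), all W → L
n=5: reaches L-position 4 → W
n=6: reaches L-position 0 → W
n=7: reaches L-position 4 → W
n=8: reaches L-position 2 → W
n=9: only reaches 8(W), 6(W), 3(W), 1(W), all W → L
The starting position 9 is L: whatever Maya does, the opponent receives a W position.

Noah wins.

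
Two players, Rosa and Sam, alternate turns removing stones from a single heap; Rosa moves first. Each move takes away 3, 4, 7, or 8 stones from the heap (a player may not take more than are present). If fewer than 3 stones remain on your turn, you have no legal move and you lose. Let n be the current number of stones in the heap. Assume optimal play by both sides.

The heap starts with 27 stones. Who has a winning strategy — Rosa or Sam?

Compute win/loss labels from the base case upward. A position with no move is L. Any other position is W if it can reach an L in one move, else L.
n=0: no move → L
n=1: no move → L
n=2: no move → L
n=3: reaches L-position 0 → W
n=4: reaches L-position 1 → W
n=5: reaches L-position 2 → W
n=6: reaches L-position 2 → W
n=7: reaches L-position 0 → W
n=8: reaches L-position 1 → W
n=9: reaches L-position 2 → W
n=10: reaches L-position 2 → W
n=11: only reaches 8(W), 7(W), 4(W), 3(W), all W → L
n=12: only reaches 9(W), 8(W), 5(W), 4(W), all W → L
n=13: only reaches 10(W), 9(W), 6(W), 5(W), all W → L
n=14: reaches L-position 11 → W
n=15: reaches L-position 12 → W
n=16: reaches L-position 13 → W
n=17: reaches L-position 13 → W
n=18: reaches L-position 11 → W
n=19: reaches L-position 12 → W
n=20: reaches L-position 13 → W
n=21: reaches L-position 13 → W
n=22: only reaches 19(W), 18(W), 15(W), 14(W), all W → L
n=23: only reaches 20(W), 19(W), 16(W), 15(W), all W → L
n=24: only reaches 21(W), 20(W), 17(W), 16(W), all W → L
n=25: reaches L-position 22 → W
n=26: reaches L-position 23 → W
n=27: reaches L-position 24 → W
From 27 Rosa can remove 3, leaving 24, reaching an L position.

Rosa wins.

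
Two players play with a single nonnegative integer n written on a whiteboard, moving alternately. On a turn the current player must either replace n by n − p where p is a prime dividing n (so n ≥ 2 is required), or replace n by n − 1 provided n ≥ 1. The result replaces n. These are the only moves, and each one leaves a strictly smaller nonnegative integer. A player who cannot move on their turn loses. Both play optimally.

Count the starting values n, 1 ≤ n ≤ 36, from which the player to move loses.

Compute win/loss labels from the base case upward. A position with no move is L. Any other position is W if it can reach an L in one move, else L.
n=0: no move → L
n=1: can move to 0, which is L ⇒ W
n=2: can move to 0, which is L ⇒ W
n=3: can move to 0, which is L ⇒ W
n=4: moves to 2(W), 3(W); every one is W ⇒ L
n=5: can move to 0, which is L ⇒ W
n=6: can move to 4, which is L ⇒ W
n=7: can move to 0, which is L ⇒ W
n=8: moves to 6(W), 7(W); every one is W ⇒ L
n=9: can move to 8, which is L ⇒ W
n=10: can move to 8, which is L ⇒ W
n=11: can move to 0, which is L ⇒ W
n=12: moves to 9(W), 10(W), 11(W); every one is W ⇒ L
n=13: can move to 0, which is L ⇒ W
n=14: can move to 12, which is L ⇒ W
n=15: can move to 12, which is L ⇒ W
n=16: moves to 14(W), 15(W); every one is W ⇒ L
n=17: can move to 0, which is L ⇒ W
n=18: can move to 16, which is L ⇒ W
n=19: can move to 0, which is L ⇒ W
n=20: moves to 15(W), 18(W), 19(W); every one is W ⇒ L
n=21: can move to 20, which is L ⇒ W
n=22: can move to 20, which is L ⇒ W
n=23: can move to 0, which is L ⇒ W
n=24: moves to 21(W), 22(W), 23(W); every one is W ⇒ L
n=25: can move to 20, which is L ⇒ W
n=26: can move to 24, which is L ⇒ W
n=27: can move to 24, which is L ⇒ W
n=28: moves to 21(W), 26(W), 27(W); every one is W ⇒ L
n=29: can move to 0, which is L ⇒ W
n=30: can move to 28, which is L ⇒ W
n=31: can move to 0, which is L ⇒ W
n=32: moves to 30(W), 31(W); every one is W ⇒ L
n=33: can move to 32, which is L ⇒ W
n=34: can move to 32, which is L ⇒ W
n=35: can move to 28, which is L ⇒ W
n=36: moves to 33(W), 34(W), 35(W); every one is W ⇒ L
L entries with 1 ≤ n ≤ 36 (n=0 is outside the asked range and is not counted): n = 4, 8, 12, 16, 20, 24, 28, 32, 36; that makes 9.

9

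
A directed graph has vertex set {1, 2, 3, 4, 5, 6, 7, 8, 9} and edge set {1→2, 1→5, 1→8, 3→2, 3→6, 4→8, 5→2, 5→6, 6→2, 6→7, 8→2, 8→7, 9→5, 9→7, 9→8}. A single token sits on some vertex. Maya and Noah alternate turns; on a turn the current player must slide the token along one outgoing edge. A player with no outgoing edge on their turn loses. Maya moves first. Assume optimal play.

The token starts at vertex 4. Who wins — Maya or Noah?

Noah wins.

Positions with no move are L. A position that does have a move is losing for the player to move precisely when every available move leads to a winning position for the opponent. Fill in the labels:
Every edge goes from a vertex to one that appears earlier in the order 7, 2, 8, 6, 5, 1, 4, 3, 9, so processing vertices in that order labels each vertex after all of its successors.
7: no outgoing edge → L
2: no outgoing edge → L
8: can move to 2, which is L ⇒ W
6: can move to 2, which is L ⇒ W
5: can move to 2, which is L ⇒ W
1: can move to 2, which is L ⇒ W
4: the only move is to 8(W), a W ⇒ L
3: can move to 2, which is L ⇒ W
9: can move to 7, which is L ⇒ W
Every move from 4 reaches a W position, so the mover loses.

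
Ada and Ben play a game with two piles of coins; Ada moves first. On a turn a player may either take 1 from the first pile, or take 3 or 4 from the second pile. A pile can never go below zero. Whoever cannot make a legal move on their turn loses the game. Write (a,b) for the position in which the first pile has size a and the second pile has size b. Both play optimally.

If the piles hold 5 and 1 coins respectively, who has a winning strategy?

Compute win/loss labels from the base case upward. A position with no move is L. Any other position is W if it can reach an L in one move, else L.
No move ever increases a pile, so every position that can arise here has a ≤ 5 and b ≤ 1; it is enough to label the cells with 0 ≤ a ≤ 5 and 0 ≤ b ≤ 1.
Every move lowers a or b (never raises either), so fill the grid row by row in increasing a, and left to right within a row: each cell's successors are then already labelled.
      b=0  b=1
a=0:    L    L
a=1:    W    W
a=2:    L    L
a=3:    W    W
a=4:    L    L
a=5:    W    W
Cells with no legal move (terminal, hence L): (0,0), (0,1).
The remaining L cells, each justified by listing all of its moves:
(2,0): the only move is to (1,0)(W), a W ⇒ L
(2,1): the only move is to (1,1)(W), a W ⇒ L
(4,0): the only move is to (3,0)(W), a W ⇒ L
(4,1): the only move is to (3,1)(W), a W ⇒ L
Every other cell has at least one move into one of the L cells above, so it is W.
From (5,1) Ada can move to (4,1), reaching an L position.

Ada wins.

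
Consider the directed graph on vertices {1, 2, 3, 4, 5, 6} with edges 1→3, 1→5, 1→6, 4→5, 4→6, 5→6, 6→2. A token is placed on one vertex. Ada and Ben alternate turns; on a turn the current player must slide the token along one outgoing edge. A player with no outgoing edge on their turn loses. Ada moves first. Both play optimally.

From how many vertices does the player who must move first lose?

Build the W/L table. Terminal = L. A non-terminal position is W if it has a move to some L; otherwise it is L.
Every edge goes from a vertex to one that appears earlier in the order 2, 3, 6, 5, 1, 4, so processing vertices in that order labels each vertex after all of its successors.
2: no outgoing edge → L
3: no outgoing edge → L
6: W (go to 2, an L position)
5: L (sole option 6(W) is W)
1: W (go to 5, an L position)
4: W (go to 5, an L position)
The L vertices are 2, 3, 5; that is 3 in all.

3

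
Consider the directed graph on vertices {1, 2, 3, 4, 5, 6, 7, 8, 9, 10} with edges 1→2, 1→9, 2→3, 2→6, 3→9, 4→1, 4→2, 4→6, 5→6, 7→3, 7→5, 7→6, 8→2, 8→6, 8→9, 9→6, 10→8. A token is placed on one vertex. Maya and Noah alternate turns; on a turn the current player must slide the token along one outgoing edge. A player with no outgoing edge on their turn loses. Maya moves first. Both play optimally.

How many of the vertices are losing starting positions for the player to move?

4

Build the W/L table. Terminal = L. A non-terminal position is W if it has a move to some L; otherwise it is L.
Every edge goes from a vertex to one that appears earlier in the order 6, 9, 5, 3, 2, 8, 7, 1, 10, 4, so processing vertices in that order labels each vertex after all of its successors.
6: no outgoing edge → L
9: W (go to 6, an L position)
5: W (go to 6, an L position)
3: L (sole option 9(W) is W)
2: W (go to 3, an L position)
8: W (go to 6, an L position)
7: W (go to 3, an L position)
1: L (options 2(W), 9(W) are all W)
10: L (sole option 8(W) is W)
4: W (go to 1, an L position)
The L vertices are 1, 3, 6, 10; that is 4 in all.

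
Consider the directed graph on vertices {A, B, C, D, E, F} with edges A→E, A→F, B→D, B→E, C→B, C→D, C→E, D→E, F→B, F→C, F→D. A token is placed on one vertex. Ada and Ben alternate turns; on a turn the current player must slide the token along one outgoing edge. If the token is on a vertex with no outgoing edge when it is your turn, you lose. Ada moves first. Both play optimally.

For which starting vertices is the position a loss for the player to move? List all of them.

E, F

Classify positions by backward induction: terminal positions (no move available) are L. From any other position, the mover wins iff some move reaches an L.
Every edge goes from a vertex to one that appears earlier in the order E, D, B, C, F, A, so processing vertices in that order labels each vertex after all of its successors.
E: no outgoing edge → L
D: →E(L), so W
B: →E(L), so W
C: →E(L), so W
F: →C(W), B(W), D(W) — all W, so L
A: →F(L), so W
Reading off the rows marked L gives the requested list; there are 2 such vertices.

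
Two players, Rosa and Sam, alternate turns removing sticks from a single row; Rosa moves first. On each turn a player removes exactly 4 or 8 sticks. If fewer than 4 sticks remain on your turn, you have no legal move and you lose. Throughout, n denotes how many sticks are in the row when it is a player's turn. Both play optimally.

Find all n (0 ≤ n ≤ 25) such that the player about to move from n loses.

0, 1, 2, 3, 12, 13, 14, 15, 24, 25

Work bottom-up. With no move the player to move loses. Otherwise the position is W if at least one move leads to an L position for the opponent, and L if every move leads to a W.
n=0: no move → L
n=1: no move → L
n=2: no move → L
n=3: no move → L
n=4: can move to 0, which is L ⇒ W
n=5: can move to 1, which is L ⇒ W
n=6: can move to 2, which is L ⇒ W
n=7: can move to 3, which is L ⇒ W
n=8: can move to 0, which is L ⇒ W
n=9: can move to 1, which is L ⇒ W
n=10: can move to 2, which is L ⇒ W
n=11: can move to 3, which is L ⇒ W
n=12: moves to 8(W), 4(W); every one is W ⇒ L
n=13: moves to 9(W), 5(W); every one is W ⇒ L
n=14: moves to 10(W), 6(W); every one is W ⇒ L
n=15: moves to 11(W), 7(W); every one is W ⇒ L
n=16: can move to 12, which is L ⇒ W
n=17: can move to 13, which is L ⇒ W
n=18: can move to 14, which is L ⇒ W
n=19: can move to 15, which is L ⇒ W
n=20: can move to 12, which is L ⇒ W
n=21: can move to 13, which is L ⇒ W
n=22: can move to 14, which is L ⇒ W
n=23: can move to 15, which is L ⇒ W
n=24: moves to 20(W), 16(W); every one is W ⇒ L
n=25: moves to 21(W), 17(W); every one is W ⇒ L
Reading off the rows marked L gives the requested list; there are 10 such values of n.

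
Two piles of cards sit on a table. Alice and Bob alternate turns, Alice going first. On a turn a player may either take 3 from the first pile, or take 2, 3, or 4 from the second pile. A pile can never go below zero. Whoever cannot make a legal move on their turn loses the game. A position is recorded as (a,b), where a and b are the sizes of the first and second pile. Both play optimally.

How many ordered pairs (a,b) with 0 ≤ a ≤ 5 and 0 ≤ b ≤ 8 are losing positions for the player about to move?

Classify positions by backward induction: terminal positions (no move available) are L. From any other position, the mover wins iff some move reaches an L.
Every move lowers a or b (never raises either), so fill the grid row by row in increasing a, and left to right within a row: each cell's successors are then already labelled.
      b=0  b=1  b=2  b=3  b=4  b=5  b=6  b=7  b=8
a=0:    L    L    W    W    W    W    L    L    W
a=1:    L    L    W    W    W    W    L    L    W
a=2:    L    L    W    W    W    W    L    L    W
a=3:    W    W    L    L    W    W    W    W    L
a=4:    W    W    L    L    W    W    W    W    L
a=5:    W    W    L    L    W    W    W    W    L
Cells with no legal move (terminal, hence L): (0,0), (0,1), (1,0), (1,1), (2,0), (2,1).
The remaining L cells, each justified by listing all of its moves:
(0,6): moves to (0,4)(W), (0,3)(W), (0,2)(W); every one is W ⇒ L
(0,7): moves to (0,5)(W), (0,4)(W), (0,3)(W); every one is W ⇒ L
(1,6): moves to (1,4)(W), (1,3)(W), (1,2)(W); every one is W ⇒ L
(1,7): moves to (1,5)(W), (1,4)(W), (1,3)(W); every one is W ⇒ L
(2,6): moves to (2,4)(W), (2,3)(W), (2,2)(W); every one is W ⇒ L
(2,7): moves to (2,5)(W), (2,4)(W), (2,3)(W); every one is W ⇒ L
(3,2): moves to (0,2)(W), (3,0)(W); every one is W ⇒ L
(3,3): moves to (0,3)(W), (3,1)(W), (3,0)(W); every one is W ⇒ L
(3,8): moves to (0,8)(W), (3,6)(W), (3,5)(W), (3,4)(W); every one is W ⇒ L
(4,2): moves to (1,2)(W), (4,0)(W); every one is W ⇒ L
(4,3): moves to (1,3)(W), (4,1)(W), (4,0)(W); every one is W ⇒ L
(4,8): moves to (1,8)(W), (4,6)(W), (4,5)(W), (4,4)(W); every one is W ⇒ L
(5,2): moves to (2,2)(W), (5,0)(W); every one is W ⇒ L
(5,3): moves to (2,3)(W), (5,1)(W), (5,0)(W); every one is W ⇒ L
(5,8): moves to (2,8)(W), (5,6)(W), (5,5)(W), (5,4)(W); every one is W ⇒ L
Every other cell has at least one move into one of the L cells above, so it is W.
L cells per row: a=0: 4, a=1: 4, a=2: 4, a=3: 3, a=4: 3, a=5: 3; total 21.

21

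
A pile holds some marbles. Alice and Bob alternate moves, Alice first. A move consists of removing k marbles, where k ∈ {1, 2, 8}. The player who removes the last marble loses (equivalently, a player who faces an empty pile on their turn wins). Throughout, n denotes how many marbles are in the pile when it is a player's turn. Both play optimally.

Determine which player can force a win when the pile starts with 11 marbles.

Alice wins.

Positions with no move are W. A position that does have a move is losing for the player to move precisely when every available move leads to a winning position for the opponent. Fill in the labels:
n=0: no move; the opponent has just taken the last marble and therefore loses → W
n=1: L (sole option 0(W) is W)
n=2: W (go to 1, an L position)
n=3: W (go to 1, an L position)
n=4: L (options 3(W), 2(W) are all W)
n=5: W (go to 4, an L position)
n=6: W (go to 4, an L position)
n=7: L (options 6(W), 5(W) are all W)
n=8: W (go to 7, an L position)
n=9: W (go to 7, an L position)
n=10: L (options 9(W), 8(W), 2(W) are all W)
n=11: W (go to 10, an L position)
The starting position 11 is W: Alice should remove 1, leaving 10, handing over an L position.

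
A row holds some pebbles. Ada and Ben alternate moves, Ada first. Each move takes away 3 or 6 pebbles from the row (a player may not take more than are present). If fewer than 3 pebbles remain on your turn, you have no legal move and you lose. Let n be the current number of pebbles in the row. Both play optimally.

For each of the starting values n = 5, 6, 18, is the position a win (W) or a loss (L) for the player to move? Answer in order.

Use the standard recursion: the mover loses at a terminal position; elsewhere, the mover wins exactly when some move hands the opponent an L position.
n=0: no move → L
n=1: no move → L
n=2: no move → L
n=3: can move to 0, which is L ⇒ W
n=4: can move to 1, which is L ⇒ W
n=5: can move to 2, which is L ⇒ W
n=6: can move to 0, which is L ⇒ W
n=7: can move to 1, which is L ⇒ W
n=8: can move to 2, which is L ⇒ W
n=9: moves to 6(W), 3(W); every one is W ⇒ L
n=10: moves to 7(W), 4(W); every one is W ⇒ L
n=11: moves to 8(W), 5(W); every one is W ⇒ L
n=12: can move to 9, which is L ⇒ W
n=13: can move to 10, which is L ⇒ W
n=14: can move to 11, which is L ⇒ W
n=15: can move to 9, which is L ⇒ W
n=16: can move to 10, which is L ⇒ W
n=17: can move to 11, which is L ⇒ W
n=18: moves to 15(W), 12(W); every one is W ⇒ L

5: W, 6: W, 18: L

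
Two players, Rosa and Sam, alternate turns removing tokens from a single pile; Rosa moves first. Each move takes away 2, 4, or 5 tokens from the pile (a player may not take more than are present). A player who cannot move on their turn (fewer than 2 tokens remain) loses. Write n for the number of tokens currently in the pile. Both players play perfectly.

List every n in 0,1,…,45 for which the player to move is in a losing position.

Classify positions by backward induction: terminal positions (no move available) are L. From any other position, the mover wins iff some move reaches an L.
n=0: no move → L
n=1: no move → L
n=2: can move to 0, which is L ⇒ W
n=3: can move to 1, which is L ⇒ W
n=4: can move to 0, which is L ⇒ W
n=5: can move to 1, which is L ⇒ W
n=6: can move to 1, which is L ⇒ W
n=7: moves to 5(W), 3(W), 2(W); every one is W ⇒ L
n=8: moves to 6(W), 4(W), 3(W); every one is W ⇒ L
n=9: can move to 7, which is L ⇒ W
n=10: can move to 8, which is L ⇒ W
n=11: can move to 7, which is L ⇒ W
n=12: can move to 8, which is L ⇒ W
n=13: can move to 8, which is L ⇒ W
n=14: moves to 12(W), 10(W), 9(W); every one is W ⇒ L
n=15: moves to 13(W), 11(W), 10(W); every one is W ⇒ L
n=16: can move to 14, which is L ⇒ W
n=17: can move to 15, which is L ⇒ W
n=18: can move to 14, which is L ⇒ W
n=19: can move to 15, which is L ⇒ W
n=20: can move to 15, which is L ⇒ W
n=21: moves to 19(W), 17(W), 16(W); every one is W ⇒ L
n=22: moves to 20(W), 18(W), 17(W); every one is W ⇒ L
n=23: can move to 21, which is L ⇒ W
n=24: can move to 22, which is L ⇒ W
n=25: can move to 21, which is L ⇒ W
n=26: can move to 22, which is L ⇒ W
n=27: can move to 22, which is L ⇒ W
n=28: moves to 26(W), 24(W), 23(W); every one is W ⇒ L
n=29: moves to 27(W), 25(W), 24(W); every one is W ⇒ L
n=30: can move to 28, which is L ⇒ W
n=31: can move to 29, which is L ⇒ W
n=32: can move to 28, which is L ⇒ W
n=33: can move to 29, which is L ⇒ W
n=34: can move to 29, which is L ⇒ W
n=35: moves to 33(W), 31(W), 30(W); every one is W ⇒ L
n=36: moves to 34(W), 32(W), 31(W); every one is W ⇒ L
n=37: can move to 35, which is L ⇒ W
n=38: can move to 36, which is L ⇒ W
n=39: can move to 35, which is L ⇒ W
n=40: can move to 36, which is L ⇒ W
n=41: can move to 36, which is L ⇒ W
n=42: moves to 40(W), 38(W), 37(W); every one is W ⇒ L
n=43: moves to 41(W), 39(W), 38(W); every one is W ⇒ L
n=44: can move to 42, which is L ⇒ W
n=45: can move to 43, which is L ⇒ W
Reading off the rows marked L gives the requested list; there are 14 such values of n.

0, 1, 7, 8, 14, 15, 21, 22, 28, 29, 35, 36, 42, 43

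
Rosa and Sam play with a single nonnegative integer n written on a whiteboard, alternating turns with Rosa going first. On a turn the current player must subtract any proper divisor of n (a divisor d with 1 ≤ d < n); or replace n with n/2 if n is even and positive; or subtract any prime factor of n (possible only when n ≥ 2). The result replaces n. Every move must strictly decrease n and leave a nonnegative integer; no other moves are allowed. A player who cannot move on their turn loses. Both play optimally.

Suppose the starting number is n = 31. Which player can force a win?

Use the standard recursion: the mover loses at a terminal position; elsewhere, the mover wins exactly when some move hands the opponent an L position.
n=0: no move → L
n=1: no move → L
n=2: W (go to 0, an L position)
n=3: W (go to 0, an L position)
n=4: L (options 2(W), 3(W) are all W)
n=5: W (go to 0, an L position)
n=6: W (go to 4, an L position)
n=7: W (go to 0, an L position)
n=8: W (go to 4, an L position)
n=9: L (options 6(W), 8(W) are all W)
n=10: W (go to 9, an L position)
n=11: W (go to 0, an L position)
n=12: W (go to 9, an L position)
n=13: W (go to 0, an L position)
n=14: L (options 7(W), 12(W), 13(W) are all W)
n=15: W (go to 14, an L position)
n=16: W (go to 14, an L position)
n=17: W (go to 0, an L position)
n=18: W (go to 9, an L position)
n=19: W (go to 0, an L position)
n=20: L (options 10(W), 15(W), 16(W), 18(W), 19(W) are all W)
n=21: W (go to 14, an L position)
n=22: W (go to 20, an L position)
n=23: W (go to 0, an L position)
n=24: W (go to 20, an L position)
n=25: W (go to 20, an L position)
n=26: L (options 13(W), 24(W), 25(W) are all W)
n=27: W (go to 26, an L position)
n=28: W (go to 14, an L position)
n=29: W (go to 0, an L position)
n=30: W (go to 20, an L position)
n=31: W (go to 0, an L position)
From 31 Rosa can move to 0, reaching an L position.

Rosa wins.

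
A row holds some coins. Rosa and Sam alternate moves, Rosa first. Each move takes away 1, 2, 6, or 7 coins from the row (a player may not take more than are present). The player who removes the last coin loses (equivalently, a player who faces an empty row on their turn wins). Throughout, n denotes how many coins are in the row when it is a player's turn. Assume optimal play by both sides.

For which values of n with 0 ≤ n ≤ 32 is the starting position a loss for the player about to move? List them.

1, 4, 9, 12, 17, 20, 25, 28

Work bottom-up. With no move the player to move wins. Otherwise the position is W if at least one move leads to an L position for the opponent, and L if every move leads to a W.
n=0: no move; the opponent has just taken the last coin and therefore loses → W
n=1: only reaches 0(W), which is W → L
n=2: reaches L-position 1 → W
n=3: reaches L-position 1 → W
n=4: only reaches 3(W), 2(W), all W → L
n=5: reaches L-position 4 → W
n=6: reaches L-position 4 → W
n=7: reaches L-position 1 → W
n=8: reaches L-position 1 → W
n=9: only reaches 8(W), 7(W), 3(W), 2(W), all W → L
n=10: reaches L-position 9 → W
n=11: reaches L-position 9 → W
n=12: only reaches 11(W), 10(W), 6(W), 5(W), all W → L
n=13: reaches L-position 12 → W
n=14: reaches L-position 12 → W
n=15: reaches L-position 9 → W
n=16: reaches L-position 9 → W
n=17: only reaches 16(W), 15(W), 11(W), 10(W), all W → L
n=18: reaches L-position 17 → W
n=19: reaches L-position 17 → W
n=20: only reaches 19(W), 18(W), 14(W), 13(W), all W → L
n=21: reaches L-position 20 → W
n=22: reaches L-position 20 → W
n=23: reaches L-position 17 → W
n=24: reaches L-position 17 → W
n=25: only reaches 24(W), 23(W), 19(W), 18(W), all W → L
n=26: reaches L-position 25 → W
n=27: reaches L-position 25 → W
n=28: only reaches 27(W), 26(W), 22(W), 21(W), all W → L
n=29: reaches L-position 28 → W
n=30: reaches L-position 28 → W
n=31: reaches L-position 25 → W
n=32: reaches L-position 25 → W
The losing starting values of n are exactly the entries labelled L in this table (8 of them).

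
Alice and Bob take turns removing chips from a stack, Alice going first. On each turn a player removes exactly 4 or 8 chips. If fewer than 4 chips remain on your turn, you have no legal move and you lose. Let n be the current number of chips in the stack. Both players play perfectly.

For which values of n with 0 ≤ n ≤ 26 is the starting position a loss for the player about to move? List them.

Work bottom-up. With no move the player to move loses. Otherwise the position is W if at least one move leads to an L position for the opponent, and L if every move leads to a W.
n=0: no move → L
n=1: no move → L
n=2: no move → L
n=3: no move → L
n=4: →0(L), so W
n=5: →1(L), so W
n=6: →2(L), so W
n=7: →3(L), so W
n=8: →0(L), so W
n=9: →1(L), so W
n=10: →2(L), so W
n=11: →3(L), so W
n=12: →8(W), 4(W) — all W, so L
n=13: →9(W), 5(W) — all W, so L
n=14: →10(W), 6(W) — all W, so L
n=15: →11(W), 7(W) — all W, so L
n=16: →12(L), so W
n=17: →13(L), so W
n=18: →14(L), so W
n=19: →15(L), so W
n=20: →12(L), so W
n=21: →13(L), so W
n=22: →14(L), so W
n=23: →15(L), so W
n=24: →20(W), 16(W) — all W, so L
n=25: →21(W), 17(W) — all W, so L
n=26: →22(W), 18(W) — all W, so L
Reading off the rows marked L gives the requested list; there are 11 such values of n.

0, 1, 2, 3, 12, 13, 14, 15, 24, 25, 26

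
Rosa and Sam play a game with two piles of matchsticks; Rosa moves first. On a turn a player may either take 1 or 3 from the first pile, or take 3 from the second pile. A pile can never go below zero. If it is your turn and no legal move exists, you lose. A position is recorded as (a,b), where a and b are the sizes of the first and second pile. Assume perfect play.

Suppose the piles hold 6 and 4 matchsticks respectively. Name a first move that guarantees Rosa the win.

Classify positions by backward induction: terminal positions (no move available) are L. From any other position, the mover wins iff some move reaches an L.
No move ever increases a pile, so every position that can arise here has a ≤ 6 and b ≤ 4; it is enough to label the cells with 0 ≤ a ≤ 6 and 0 ≤ b ≤ 4.
Every move lowers a or b (never raises either), so fill the grid row by row in increasing a, and left to right within a row: each cell's successors are then already labelled.
      b=0  b=1  b=2  b=3  b=4
a=0:    L    L    L    W    W
a=1:    W    W    W    L    L
a=2:    L    L    L    W    W
a=3:    W    W    W    L    L
a=4:    L    L    L    W    W
a=5:    W    W    W    L    L
a=6:    L    L    L    W    W
Cells with no legal move (terminal, hence L): (0,0), (0,1), (0,2).
The remaining L cells, each justified by listing all of its moves:
(1,3): L (options (0,3)(W), (1,0)(W) are all W)
(1,4): L (options (0,4)(W), (1,1)(W) are all W)
(2,0): L (sole option (1,0)(W) is W)
(2,1): L (sole option (1,1)(W) is W)
(2,2): L (sole option (1,2)(W) is W)
(3,3): L (options (2,3)(W), (0,3)(W), (3,0)(W) are all W)
(3,4): L (options (2,4)(W), (0,4)(W), (3,1)(W) are all W)
(4,0): L (options (3,0)(W), (1,0)(W) are all W)
(4,1): L (options (3,1)(W), (1,1)(W) are all W)
(4,2): L (options (3,2)(W), (1,2)(W) are all W)
(5,3): L (options (4,3)(W), (2,3)(W), (5,0)(W) are all W)
(5,4): L (options (4,4)(W), (2,4)(W), (5,1)(W) are all W)
(6,0): L (options (5,0)(W), (3,0)(W) are all W)
(6,1): L (options (5,1)(W), (3,1)(W) are all W)
(6,2): L (options (5,2)(W), (3,2)(W) are all W)
Every other cell has at least one move into one of the L cells above, so it is W.
From (6,4), the L positions reachable in one move are: (5,4), (3,4), (6,1). Any move reaching one of these is winning.

Move to (5,4).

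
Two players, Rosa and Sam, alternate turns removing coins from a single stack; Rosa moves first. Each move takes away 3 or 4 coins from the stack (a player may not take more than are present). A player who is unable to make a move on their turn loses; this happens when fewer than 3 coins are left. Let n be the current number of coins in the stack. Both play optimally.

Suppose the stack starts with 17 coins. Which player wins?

Work bottom-up. With no move the player to move loses. Otherwise the position is W if at least one move leads to an L position for the opponent, and L if every move leads to a W.
n=0: no move → L
n=1: no move → L
n=2: no move → L
n=3: W (go to 0, an L position)
n=4: W (go to 1, an L position)
n=5: W (go to 2, an L position)
n=6: W (go to 2, an L position)
n=7: L (options 4(W), 3(W) are all W)
n=8: L (options 5(W), 4(W) are all W)
n=9: L (options 6(W), 5(W) are all W)
n=10: W (go to 7, an L position)
n=11: W (go to 8, an L position)
n=12: W (go to 9, an L position)
n=13: W (go to 9, an L position)
n=14: L (options 11(W), 10(W) are all W)
n=15: L (options 12(W), 11(W) are all W)
n=16: L (options 13(W), 12(W) are all W)
n=17: W (go to 14, an L position)
The starting position 17 is W: Rosa should remove 3, leaving 14, handing over an L position.

Rosa wins.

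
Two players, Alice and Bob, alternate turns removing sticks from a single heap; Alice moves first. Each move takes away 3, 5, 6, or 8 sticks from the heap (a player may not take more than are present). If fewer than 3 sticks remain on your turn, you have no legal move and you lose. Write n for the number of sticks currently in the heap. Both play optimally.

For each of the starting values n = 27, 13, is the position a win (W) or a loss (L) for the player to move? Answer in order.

Classify positions by backward induction: terminal positions (no move available) are L. From any other position, the mover wins iff some move reaches an L.
n=0: no move → L
n=1: no move → L
n=2: no move → L
n=3: W (go to 0, an L position)
n=4: W (go to 1, an L position)
n=5: W (go to 2, an L position)
n=6: W (go to 1, an L position)
n=7: W (go to 2, an L position)
n=8: W (go to 2, an L position)
n=9: W (go to 1, an L position)
n=10: W (go to 2, an L position)
n=11: L (options 8(W), 6(W), 5(W), 3(W) are all W)
n=12: L (options 9(W), 7(W), 6(W), 4(W) are all W)
n=13: L (options 10(W), 8(W), 7(W), 5(W) are all W)
n=14: W (go to 11, an L position)
n=15: W (go to 12, an L position)
n=16: W (go to 13, an L position)
n=17: W (go to 12, an L position)
n=18: W (go to 13, an L position)
n=19: W (go to 13, an L position)
n=20: W (go to 12, an L position)
n=21: W (go to 13, an L position)
n=22: L (options 19(W), 17(W), 16(W), 14(W) are all W)
n=23: L (options 20(W), 18(W), 17(W), 15(W) are all W)
n=24: L (options 21(W), 19(W), 18(W), 16(W) are all W)
n=25: W (go to 22, an L position)
n=26: W (go to 23, an L position)
n=27: W (go to 24, an L position)

27: W, 13: L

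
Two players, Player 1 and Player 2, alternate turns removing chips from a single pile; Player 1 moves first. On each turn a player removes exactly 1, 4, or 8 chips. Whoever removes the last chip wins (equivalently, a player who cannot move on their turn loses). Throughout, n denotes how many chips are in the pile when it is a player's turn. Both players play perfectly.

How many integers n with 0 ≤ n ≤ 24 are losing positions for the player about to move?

Classify positions by backward induction: terminal positions (no move available) are L. From any other position, the mover wins iff some move reaches an L.
n=0: no move → L
n=1: W (go to 0, an L position)
n=2: L (sole option 1(W) is W)
n=3: W (go to 2, an L position)
n=4: W (go to 0, an L position)
n=5: L (options 4(W), 1(W) are all W)
n=6: W (go to 5, an L position)
n=7: L (options 6(W), 3(W) are all W)
n=8: W (go to 7, an L position)
n=9: W (go to 5, an L position)
n=10: W (go to 2, an L position)
n=11: W (go to 7, an L position)
n=12: L (options 11(W), 8(W), 4(W) are all W)
n=13: W (go to 12, an L position)
n=14: L (options 13(W), 10(W), 6(W) are all W)
n=15: W (go to 14, an L position)
n=16: W (go to 12, an L position)
n=17: L (options 16(W), 13(W), 9(W) are all W)
n=18: W (go to 17, an L position)
n=19: L (options 18(W), 15(W), 11(W) are all W)
n=20: W (go to 19, an L position)
n=21: W (go to 17, an L position)
n=22: W (go to 14, an L position)
n=23: W (go to 19, an L position)
n=24: L (options 23(W), 20(W), 16(W) are all W)
L entries with 0 ≤ n ≤ 24: n = 0, 2, 5, 7, 12, 14, 17, 19, 24; that makes 9.

9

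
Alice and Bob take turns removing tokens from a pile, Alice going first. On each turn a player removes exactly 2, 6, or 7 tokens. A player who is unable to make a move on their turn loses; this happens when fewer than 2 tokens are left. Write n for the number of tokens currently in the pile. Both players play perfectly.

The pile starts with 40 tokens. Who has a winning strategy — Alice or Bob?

Bob wins.

Work bottom-up. With no move the player to move loses. Otherwise the position is W if at least one move leads to an L position for the opponent, and L if every move leads to a W.
n=0: no move → L
n=1: no move → L
n=2: →0(L), so W
n=3: →1(L), so W
n=4: →2(W) only, which is W, so L
n=5: →3(W) only, which is W, so L
n=6: →4(L), so W
n=7: →5(L), so W
n=8: →1(L), so W
n=9: →7(W), 3(W), 2(W) — all W, so L
n=10: →4(L), so W
n=11: →9(L), so W
n=12: →5(L), so W
n=13: →11(W), 7(W), 6(W) — all W, so L
n=14: →12(W), 8(W), 7(W) — all W, so L
n=15: →13(L), so W
n=16: →14(L), so W
n=17: →15(W), 11(W), 10(W) — all W, so L
n=18: →16(W), 12(W), 11(W) — all W, so L
n=19: →17(L), so W
n=20: →18(L), so W
n=21: →14(L), so W
n=22: →20(W), 16(W), 15(W) — all W, so L
n=23: →17(L), so W
n=24: →22(L), so W
n=25: →18(L), so W
n=26: →24(W), 20(W), 19(W) — all W, so L
n=27: →25(W), 21(W), 20(W) — all W, so L
n=28: →26(L), so W
n=29: →27(L), so W
n=30: →28(W), 24(W), 23(W) — all W, so L
n=31: →29(W), 25(W), 24(W) — all W, so L
n=32: →30(L), so W
n=33: →31(L), so W
n=34: →27(L), so W
n=35: →33(W), 29(W), 28(W) — all W, so L
n=36: →30(L), so W
n=37: →35(L), so W
n=38: →31(L), so W
n=39: →37(W), 33(W), 32(W) — all W, so L
n=40: →38(W), 34(W), 33(W) — all W, so L
The starting position 40 is L: whatever Alice does, the opponent receives a W position.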